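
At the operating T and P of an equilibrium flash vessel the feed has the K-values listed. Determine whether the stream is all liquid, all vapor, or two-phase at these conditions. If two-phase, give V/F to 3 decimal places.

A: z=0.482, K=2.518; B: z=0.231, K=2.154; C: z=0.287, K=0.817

ΣzᵢKᵢ = 1.946; Σzᵢ/Kᵢ = 0.650.
Since Σzᵢ/Kᵢ < 1 the mixture is above its dew point — single vapor phase.

all vapor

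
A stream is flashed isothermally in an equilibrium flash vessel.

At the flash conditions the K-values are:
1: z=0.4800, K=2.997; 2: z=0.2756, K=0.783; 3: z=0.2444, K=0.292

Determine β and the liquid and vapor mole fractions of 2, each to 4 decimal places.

Material balance + equilibrium reduce to Σ zᵢ(Kᵢ−1)/(1+β(Kᵢ−1)) = 0.
Feasibility: ΣzᵢKᵢ = 1.7257, Σzᵢ/Kᵢ = 1.3491 — both > 1, two phases present.
Newton iteration, β⁰ = 0.49:
  β = 0.4900: g = 0.15261, g' = -0.7925 → β = 0.6826
  β = 0.6826: g = 0.00058, g' = -0.8195 → β = 0.6833
Converged at β = 0.6833.
Compositions from xᵢ = zᵢ/(1+β(Kᵢ−1)), yᵢ = Kᵢxᵢ:
  1: x = 0.2030, y = 0.6084
  2: x = 0.3236, y = 0.2534
  3: x = 0.4734, y = 0.1382

β = 0.6833, x_2 = 0.3236, y_2 = 0.2534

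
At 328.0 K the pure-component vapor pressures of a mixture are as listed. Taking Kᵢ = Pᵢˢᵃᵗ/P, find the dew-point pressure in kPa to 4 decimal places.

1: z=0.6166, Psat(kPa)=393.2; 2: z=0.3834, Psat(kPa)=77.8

At the dew point ψ → 1, so Σzᵢ/Kᵢ = 1 with Kᵢ = Pᵢˢᵃᵗ/P ⇒ 1/P = Σzᵢ/Pᵢˢᵃᵗ.
1/P = 0.6166/393.2 + 0.3834/77.8 = 0.0064962 ⇒ P = 153.9366 kPa

Pdew = 153.9366 kPa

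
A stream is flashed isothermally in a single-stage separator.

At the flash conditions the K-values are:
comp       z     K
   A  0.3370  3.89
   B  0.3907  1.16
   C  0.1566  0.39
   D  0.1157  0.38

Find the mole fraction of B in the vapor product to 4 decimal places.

y_B = 0.4000

Rachford–Rice: g(V/F) = Σ zᵢ(Kᵢ−1)/(1+V/F(Kᵢ−1)) = 0.
g(0) = ΣzᵢKᵢ − 1 = 0.8692 and g(1) = 1 − Σzᵢ/Kᵢ = -0.1295, so a root lies in (0, 1).
Newton–Raphson from V/F = 0.4:
  V/F = 0.4000: g = 0.28873, g' = -0.7950 → V/F = 0.7632
  V/F = 0.7632: g = 0.04462, g' = -0.6461 → V/F = 0.8323
  V/F = 0.8323: g = -0.00107, g' = -0.6808 → V/F = 0.8307
Converged at V/F = 0.8307.
Compositions from xᵢ = zᵢ/(1+V/F(Kᵢ−1)), yᵢ = Kᵢxᵢ:
  A: x = 0.0991, y = 0.3855
  B: x = 0.3449, y = 0.4000
  C: x = 0.3175, y = 0.1238
  D: x = 0.2386, y = 0.0907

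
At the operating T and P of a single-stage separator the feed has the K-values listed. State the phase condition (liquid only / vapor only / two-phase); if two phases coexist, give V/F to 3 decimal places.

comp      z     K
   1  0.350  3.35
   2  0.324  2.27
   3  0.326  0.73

ΣzᵢKᵢ = 2.146; Σzᵢ/Kᵢ = 0.694.
Since Σzᵢ/Kᵢ < 1 the mixture is above its dew point — single vapor phase.

vapor only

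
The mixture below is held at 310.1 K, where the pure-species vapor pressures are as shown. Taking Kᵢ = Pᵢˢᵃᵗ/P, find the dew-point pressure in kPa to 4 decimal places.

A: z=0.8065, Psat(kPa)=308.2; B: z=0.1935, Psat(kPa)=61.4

At the dew point ψ → 1, so Σzᵢ/Kᵢ = 1 with Kᵢ = Pᵢˢᵃᵗ/P ⇒ 1/P = Σzᵢ/Pᵢˢᵃᵗ.
1/P = 0.8065/308.2 + 0.1935/61.4 = 0.0057683 ⇒ P = 173.3621 kPa

Pdew = 173.3621 kPa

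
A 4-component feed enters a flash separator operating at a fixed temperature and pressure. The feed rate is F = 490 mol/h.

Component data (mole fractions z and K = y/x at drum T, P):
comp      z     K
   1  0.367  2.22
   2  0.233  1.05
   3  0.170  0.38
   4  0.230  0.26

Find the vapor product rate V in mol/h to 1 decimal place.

V = 139.7 mol/h

Iterate (Newton) starting at β = 0.5:
  β = 0.500: g = -0.1334, g' = -0.666 → β = 0.300
  β = 0.300: g = -0.0088, g' = -0.600 → β = 0.285
Converged at β = 0.285.
Then V = β·F = 0.2850·490 = 139.7 mol/h and L = F − V = 350.3 mol/h.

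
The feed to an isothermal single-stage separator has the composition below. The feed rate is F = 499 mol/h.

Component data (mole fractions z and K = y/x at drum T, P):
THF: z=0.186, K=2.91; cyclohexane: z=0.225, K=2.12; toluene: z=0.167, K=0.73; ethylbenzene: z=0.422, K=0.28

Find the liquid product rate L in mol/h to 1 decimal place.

L = 363.0 mol/h

Newton iteration, ψ⁰ = 0.5:
  ψ = 0.500: g = -0.1836, g' = -0.844 → ψ = 0.282
  ψ = 0.282: g = -0.0080, g' = -0.808 → ψ = 0.273
Converged at ψ = 0.273.
Then V = ψ·F = 0.2726·499 = 136.0 mol/h and L = F − V = 363.0 mol/h.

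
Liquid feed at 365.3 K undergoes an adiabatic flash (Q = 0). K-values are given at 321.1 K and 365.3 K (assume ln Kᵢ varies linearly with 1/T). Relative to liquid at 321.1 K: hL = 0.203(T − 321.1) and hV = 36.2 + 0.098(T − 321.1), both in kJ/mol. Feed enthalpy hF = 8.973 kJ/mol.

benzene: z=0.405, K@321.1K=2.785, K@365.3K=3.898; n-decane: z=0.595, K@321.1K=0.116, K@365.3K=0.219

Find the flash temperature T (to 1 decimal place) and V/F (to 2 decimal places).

Adiabatic flash: solve Rachford–Rice at each trial T, then check hF = ψ·hV(T) + (1−ψ)·hL(T).
  T = 321.1 K: K = (2.785, 0.116), RR gives ψ = 0.125, H_out = 4.518 kJ/mol
  T = 365.3 K: K = (3.898, 0.219), RR gives ψ = 0.313, H_out = 18.859 kJ/mol
  T = 343.2 K: K = (3.331, 0.163), RR gives ψ = 0.228, H_out = 12.224 kJ/mol
  T = 332.1 K: K = (3.053, 0.138), RR gives ψ = 0.180, H_out = 8.545 kJ/mol
  T = 337.6 K: K = (3.190, 0.150), RR gives ψ = 0.205, H_out = 10.407 kJ/mol
  T = 334.9 K: K = (3.123, 0.144), RR gives ψ = 0.193, H_out = 9.504 kJ/mol
  T = 333.5 K: K = (3.088, 0.141), RR gives ψ = 0.187, H_out = 9.027 kJ/mol
Linear interpolation between T = 332.1 (H_out = 8.545) and T = 333.5 (H_out = 9.027) on hF = 8.973 gives T ≈ 333.3 K, at which ψ = 0.19.

T = 333.3 K, V/F = 0.19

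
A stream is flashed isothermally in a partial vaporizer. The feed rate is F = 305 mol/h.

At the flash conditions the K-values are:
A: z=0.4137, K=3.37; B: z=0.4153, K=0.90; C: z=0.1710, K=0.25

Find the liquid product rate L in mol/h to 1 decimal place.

L = 70.7 mol/h

Iterate (Newton) starting at β = 0.33:
  β = 0.3300: g = 0.33680, g' = -0.9060 → β = 0.7017
  β = 0.7017: g = 0.05275, g' = -0.7611 → β = 0.7711
  β = 0.7711: g = -0.00235, g' = -0.8364 → β = 0.7683
Converged at β = 0.7682.
Then V = β·F = 0.7682·305 = 234.3 mol/h and L = F − V = 70.7 mol/h.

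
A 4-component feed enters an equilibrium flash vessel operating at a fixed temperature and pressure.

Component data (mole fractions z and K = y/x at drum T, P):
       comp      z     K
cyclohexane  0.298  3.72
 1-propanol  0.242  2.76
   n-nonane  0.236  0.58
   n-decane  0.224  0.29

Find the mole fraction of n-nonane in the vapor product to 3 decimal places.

Material balance + equilibrium reduce to Σ zᵢ(Kᵢ−1)/(1+V/F(Kᵢ−1)) = 0.
g(0) = ΣzᵢKᵢ − 1 = 0.978 and g(1) = 1 − Σzᵢ/Kᵢ = -0.347, so a root lies in (0, 1).
Newton–Raphson from V/F = 0.58:
  V/F = 0.580: g = 0.1238, g' = -0.915 → V/F = 0.715
  V/F = 0.715: g = -0.0012, g' = -0.952 → V/F = 0.714
Converged at V/F = 0.714.
Compositions from xᵢ = zᵢ/(1+V/F(Kᵢ−1)), yᵢ = Kᵢxᵢ:
  cyclohexane: x = 0.101, y = 0.377
  1-propanol: x = 0.107, y = 0.296
  n-nonane: x = 0.337, y = 0.196
  n-decane: x = 0.454, y = 0.132

y_n-nonane = 0.196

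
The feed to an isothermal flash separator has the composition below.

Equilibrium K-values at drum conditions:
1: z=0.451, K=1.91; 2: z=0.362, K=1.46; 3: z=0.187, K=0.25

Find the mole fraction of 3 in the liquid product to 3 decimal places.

Rachford–Rice: g(ψ) = Σ zᵢ(Kᵢ−1)/(1+ψ(Kᵢ−1)) = 0.
g(0) = ΣzᵢKᵢ − 1 = 0.437 and g(1) = 1 − Σzᵢ/Kᵢ = -0.232, so a root lies in (0, 1).
Newton iteration, ψ⁰ = 0.5:
  ψ = 0.500: g = 0.1931, g' = -0.496 → ψ = 0.889
  ψ = 0.889: g = -0.0758, g' = -1.100 → ψ = 0.820
  ψ = 0.820: g = -0.0084, g' = -0.873 → ψ = 0.810
Converged at ψ = 0.810.
Compositions from xᵢ = zᵢ/(1+ψ(Kᵢ−1)), yᵢ = Kᵢxᵢ:
  1: x = 0.260, y = 0.496
  2: x = 0.264, y = 0.385
  3: x = 0.477, y = 0.119

x_3 = 0.477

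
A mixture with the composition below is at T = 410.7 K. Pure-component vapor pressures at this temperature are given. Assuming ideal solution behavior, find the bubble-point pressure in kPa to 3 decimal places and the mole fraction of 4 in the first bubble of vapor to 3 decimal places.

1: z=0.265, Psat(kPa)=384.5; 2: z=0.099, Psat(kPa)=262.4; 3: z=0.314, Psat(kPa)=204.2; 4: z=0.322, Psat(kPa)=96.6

Pbub = 223.094 kPa, y_4 = 0.139

At the bubble point ψ → 0, so ΣzᵢKᵢ = 1 with Kᵢ = Pᵢˢᵃᵗ/P ⇒ P = ΣzᵢPᵢˢᵃᵗ.
P = 0.265·384.5 + 0.099·262.4 + 0.314·204.2 + 0.322·96.6 = 223.094 kPa
yᵢ = zᵢPᵢˢᵃᵗ/P ⇒ y_4 = 0.322·96.6/223.094 = 0.139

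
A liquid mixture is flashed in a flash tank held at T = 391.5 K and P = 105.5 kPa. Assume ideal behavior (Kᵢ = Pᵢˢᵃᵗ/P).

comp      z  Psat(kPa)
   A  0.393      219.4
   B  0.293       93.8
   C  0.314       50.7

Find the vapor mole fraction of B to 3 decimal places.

Raoult's law: Kᵢ = Pᵢˢᵃᵗ/P = Pᵢˢᵃᵗ/105.5.
  K_A = 219.4/105.5 = 2.07962, K_B = 93.8/105.5 = 0.88910, K_C = 50.7/105.5 = 0.48057
Newton iteration, ψ⁰ = 0.34:
  ψ = 0.340: g = 0.0785, g' = -0.374 → ψ = 0.550
  ψ = 0.550: g = 0.0033, g' = -0.350 → ψ = 0.559
Converged at ψ = 0.559.
Compositions from xᵢ = zᵢ/(1+ψ(Kᵢ−1)), yᵢ = Kᵢxᵢ:
  A: x = 0.245, y = 0.510
  B: x = 0.312, y = 0.278
  C: x = 0.443, y = 0.213

y_B = 0.278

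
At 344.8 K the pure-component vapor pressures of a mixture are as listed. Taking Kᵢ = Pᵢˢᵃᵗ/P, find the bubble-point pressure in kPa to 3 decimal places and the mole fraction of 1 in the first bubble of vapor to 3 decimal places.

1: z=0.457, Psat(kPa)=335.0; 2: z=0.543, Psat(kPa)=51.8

At the bubble point ψ → 0, so ΣzᵢKᵢ = 1 with Kᵢ = Pᵢˢᵃᵗ/P ⇒ P = ΣzᵢPᵢˢᵃᵗ.
P = 0.457·335.0 + 0.543·51.8 = 181.222 kPa
yᵢ = zᵢPᵢˢᵃᵗ/P ⇒ y_1 = 0.457·335.0/181.222 = 0.845

Pbub = 181.222 kPa, y_1 = 0.845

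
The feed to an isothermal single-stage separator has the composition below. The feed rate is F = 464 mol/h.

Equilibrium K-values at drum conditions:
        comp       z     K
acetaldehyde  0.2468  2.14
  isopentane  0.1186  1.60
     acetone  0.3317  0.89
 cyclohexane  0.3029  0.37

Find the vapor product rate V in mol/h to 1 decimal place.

Rachford–Rice: g(V/F) = Σ zᵢ(Kᵢ−1)/(1+V/F(Kᵢ−1)) = 0.
Feasibility: ΣzᵢKᵢ = 1.1252, Σzᵢ/Kᵢ = 1.3808 — both > 1, two phases present.
Newton iteration, V/F⁰ = 0.5:
  V/F = 0.5000: g = -0.08325, g' = -0.4161 → V/F = 0.2999
  V/F = 0.2999: g = -0.00305, g' = -0.3958 → V/F = 0.2922
Converged at V/F = 0.2922.
Then V = V/F·F = 0.2922·464 = 135.6 mol/h and L = F − V = 328.4 mol/h.

V = 135.6 mol/h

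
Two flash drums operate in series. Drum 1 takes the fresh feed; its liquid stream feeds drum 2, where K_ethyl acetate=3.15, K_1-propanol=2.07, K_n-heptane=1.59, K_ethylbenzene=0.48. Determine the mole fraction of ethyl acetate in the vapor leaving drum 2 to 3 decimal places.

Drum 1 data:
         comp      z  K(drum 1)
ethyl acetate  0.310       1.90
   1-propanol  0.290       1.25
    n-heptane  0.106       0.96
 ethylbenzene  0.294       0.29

Drum 1:
Newton–Raphson from ψ₁ = 0.32:
  ψ₁ = 0.320: g = 0.0093, g' = -0.415 → ψ₁ = 0.342
Converged at ψ₁ = 0.342.
Drum-1 compositions:
  ethyl acetate: x = 0.237, y = 0.450
  1-propanol: x = 0.267, y = 0.334
  n-heptane: x = 0.107, y = 0.103
  ethylbenzene: x = 0.388, y = 0.113
Drum-2 feed = drum-1 liquid: z₂ = (0.2370, 0.2671, 0.1075, 0.3884).
Drum 2:
Newton iteration, ψ₂⁰ = 0.68:
  ψ₂ = 0.680: g = 0.1052, g' = -0.554 → ψ₂ = 0.870
  ψ₂ = 0.870: g = -0.0014, g' = -0.582 → ψ₂ = 0.868
Converged at ψ₂ = 0.868.
  ethyl acetate: x = 0.083, y = 0.261
  1-propanol: x = 0.139, y = 0.287
  n-heptane: x = 0.071, y = 0.113
  ethylbenzene: x = 0.708, y = 0.340

y_ethyl acetate (drum 2) = 0.261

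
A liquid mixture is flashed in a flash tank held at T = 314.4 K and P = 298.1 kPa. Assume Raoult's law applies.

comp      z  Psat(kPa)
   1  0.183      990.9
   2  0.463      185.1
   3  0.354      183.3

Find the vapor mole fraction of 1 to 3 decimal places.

Raoult's law: Kᵢ = Pᵢˢᵃᵗ/P = Pᵢˢᵃᵗ/298.1.
  K_1 = 990.9/298.1 = 3.32405, K_2 = 185.1/298.1 = 0.62093, K_3 = 183.3/298.1 = 0.61489
Rachford–Rice: g(β) = Σ zᵢ(Kᵢ−1)/(1+β(Kᵢ−1)) = 0.
Check two-phase: ΣzᵢKᵢ = 1.113 > 1 and Σzᵢ/Kᵢ = 1.376 > 1, so g(0) = 0.113 > 0 and g(1) = -0.376 < 0.
Iterate (Newton) starting at β = 0.46:
  β = 0.460: g = -0.1727, g' = -0.406 → β = 0.035
  β = 0.035: g = 0.0776, g' = -0.969 → β = 0.115
  β = 0.115: g = 0.0096, g' = -0.746 → β = 0.128
Converged at β = 0.128.
Compositions from xᵢ = zᵢ/(1+β(Kᵢ−1)), yᵢ = Kᵢxᵢ:
  1: x = 0.141, y = 0.469
  2: x = 0.487, y = 0.302
  3: x = 0.372, y = 0.229

y_1 = 0.469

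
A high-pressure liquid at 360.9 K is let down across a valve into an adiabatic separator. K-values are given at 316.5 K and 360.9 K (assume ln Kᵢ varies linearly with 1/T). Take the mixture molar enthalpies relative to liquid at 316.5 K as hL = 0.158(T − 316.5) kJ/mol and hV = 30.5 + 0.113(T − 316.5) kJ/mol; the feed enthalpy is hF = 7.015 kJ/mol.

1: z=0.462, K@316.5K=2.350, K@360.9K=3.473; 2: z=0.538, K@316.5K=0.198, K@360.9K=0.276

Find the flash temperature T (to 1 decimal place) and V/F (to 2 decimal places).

Adiabatic flash: solve Rachford–Rice at each trial T, then check hF = ψ·hV(T) + (1−ψ)·hL(T).
  T = 316.5 K: K = (2.350, 0.198), RR gives ψ = 0.178, H_out = 5.415 kJ/mol
  T = 360.9 K: K = (3.473, 0.276), RR gives ψ = 0.421, H_out = 19.002 kJ/mol
  T = 338.7 K: K = (2.894, 0.236), RR gives ψ = 0.321, H_out = 12.973 kJ/mol
  T = 327.6 K: K = (2.617, 0.217), RR gives ψ = 0.257, H_out = 9.472 kJ/mol
  T = 322.1 K: K = (2.483, 0.208), RR gives ψ = 0.220, H_out = 7.548 kJ/mol
  T = 319.3 K: K = (2.416, 0.203), RR gives ψ = 0.200, H_out = 6.506 kJ/mol
  T = 320.7 K: K = (2.450, 0.205), RR gives ψ = 0.210, H_out = 7.033 kJ/mol
Linear interpolation between T = 319.3 (H_out = 6.506) and T = 320.7 (H_out = 7.033) on hF = 7.015 gives T ≈ 320.7 K, at which ψ = 0.21.

T = 320.7 K, V/F = 0.21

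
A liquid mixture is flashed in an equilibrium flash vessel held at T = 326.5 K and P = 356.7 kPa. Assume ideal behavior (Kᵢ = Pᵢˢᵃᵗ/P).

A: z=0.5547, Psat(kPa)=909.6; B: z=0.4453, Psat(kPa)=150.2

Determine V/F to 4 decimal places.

V/F = 0.6709

Raoult's law: Kᵢ = Pᵢˢᵃᵗ/P = Pᵢˢᵃᵗ/356.7.
  K_A = 909.6/356.7 = 2.550042, K_B = 150.2/356.7 = 0.421082
Rachford–Rice: g(V/F) = Σ zᵢ(Kᵢ−1)/(1+V/F(Kᵢ−1)) = 0.
Check two-phase: ΣzᵢKᵢ = 1.6020 > 1 and Σzᵢ/Kᵢ = 1.2750 > 1, so g(0) = 0.6020 > 0 and g(1) = -0.2750 < 0.
Iterate (Newton) starting at V/F = 0.5:
  V/F = 0.5000: g = 0.12158, g' = -0.7186 → V/F = 0.6692
  V/F = 0.6692: g = 0.00122, g' = -0.7188 → V/F = 0.6709
Converged at V/F = 0.6709.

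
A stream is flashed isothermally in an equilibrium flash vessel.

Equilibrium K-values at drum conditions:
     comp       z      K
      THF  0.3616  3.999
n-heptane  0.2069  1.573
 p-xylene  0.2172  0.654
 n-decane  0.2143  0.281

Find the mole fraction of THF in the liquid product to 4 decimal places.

Let ψ = V/F and solve Σ zᵢ(Kᵢ−1)/(1+ψ(Kᵢ−1)) = 0.
g(0) = ΣzᵢKᵢ − 1 = 0.9738 and g(1) = 1 − Σzᵢ/Kᵢ = -0.3167, so a root lies in (0, 1).
Iterate (Newton) starting at ψ = 0.5:
  ψ = 0.5000: g = 0.19458, g' = -0.8697 → ψ = 0.7237
  ψ = 0.7237: g = 0.00434, g' = -0.8853 → ψ = 0.7286
Converged at ψ = 0.7286.
Compositions from xᵢ = zᵢ/(1+ψ(Kᵢ−1)), yᵢ = Kᵢxᵢ:
  THF: x = 0.1135, y = 0.4540
  n-heptane: x = 0.1460, y = 0.2296
  p-xylene: x = 0.2904, y = 0.1899
  n-decane: x = 0.4501, y = 0.1265

x_THF = 0.1135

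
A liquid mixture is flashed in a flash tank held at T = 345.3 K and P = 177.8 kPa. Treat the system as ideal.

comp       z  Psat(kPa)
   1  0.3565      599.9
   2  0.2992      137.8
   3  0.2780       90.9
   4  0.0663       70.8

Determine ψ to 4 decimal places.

ψ = 0.6302

Raoult's law: Kᵢ = Pᵢˢᵃᵗ/P = Pᵢˢᵃᵗ/177.8.
  K_1 = 599.9/177.8 = 3.374016, K_2 = 137.8/177.8 = 0.775028, K_3 = 90.9/177.8 = 0.511249, K_4 = 70.8/177.8 = 0.398200
Newton iteration, ψ⁰ = 0.5:
  ψ = 0.5000: g = 0.07425, g' = -0.6047 → ψ = 0.6228
  ψ = 0.6228: g = 0.00405, g' = -0.5462 → ψ = 0.6302
Converged at ψ = 0.6302.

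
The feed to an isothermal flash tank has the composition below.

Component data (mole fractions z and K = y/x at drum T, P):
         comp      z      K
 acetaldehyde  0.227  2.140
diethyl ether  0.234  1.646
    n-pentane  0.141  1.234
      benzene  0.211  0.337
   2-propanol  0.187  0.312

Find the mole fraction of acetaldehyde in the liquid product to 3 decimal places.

Newton–Raphson from V/F = 0.66:
  V/F = 0.660: g = -0.2022, g' = -0.740 → V/F = 0.387
  V/F = 0.387: g = -0.0327, g' = -0.543 → V/F = 0.327
  V/F = 0.327: g = -0.0005, g' = -0.528 → V/F = 0.326
Converged at V/F = 0.326.
Compositions from xᵢ = zᵢ/(1+V/F(Kᵢ−1)), yᵢ = Kᵢxᵢ:
  acetaldehyde: x = 0.166, y = 0.354
  diethyl ether: x = 0.193, y = 0.318
  n-pentane: x = 0.131, y = 0.162
  benzene: x = 0.269, y = 0.091
  2-propanol: x = 0.241, y = 0.075

x_acetaldehyde = 0.166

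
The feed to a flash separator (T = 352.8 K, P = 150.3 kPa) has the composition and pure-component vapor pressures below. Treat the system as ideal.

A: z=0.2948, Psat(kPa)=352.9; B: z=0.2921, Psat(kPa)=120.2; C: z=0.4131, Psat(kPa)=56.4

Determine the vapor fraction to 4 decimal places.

Raoult's law: Kᵢ = Pᵢˢᵃᵗ/P = Pᵢˢᵃᵗ/150.3.
  K_A = 352.9/150.3 = 2.347971, K_B = 120.2/150.3 = 0.799734, K_C = 56.4/150.3 = 0.375250
Let ψ = V/F and solve Σ zᵢ(Kᵢ−1)/(1+ψ(Kᵢ−1)) = 0.
g(0) = ΣzᵢKᵢ − 1 = 0.0808 and g(1) = 1 − Σzᵢ/Kᵢ = -0.5917, so a root lies in (0, 1).
Newton–Raphson from ψ = 0.5:
  ψ = 0.5000: g = -0.20295, g' = -0.5466 → ψ = 0.1287
  ψ = 0.1287: g = -0.00208, g' = -0.5920 → ψ = 0.1252
Converged at ψ = 0.1252.

ψ = 0.1252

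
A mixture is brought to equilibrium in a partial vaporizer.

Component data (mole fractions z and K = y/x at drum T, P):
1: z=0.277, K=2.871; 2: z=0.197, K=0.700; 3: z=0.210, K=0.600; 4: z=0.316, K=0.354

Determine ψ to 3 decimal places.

Newton iteration, ψ⁰ = 0.34:
  ψ = 0.340: g = -0.1079, g' = -0.646 → ψ = 0.173
  ψ = 0.173: g = 0.0092, g' = -0.779 → ψ = 0.185
Converged at ψ = 0.185.

ψ = 0.185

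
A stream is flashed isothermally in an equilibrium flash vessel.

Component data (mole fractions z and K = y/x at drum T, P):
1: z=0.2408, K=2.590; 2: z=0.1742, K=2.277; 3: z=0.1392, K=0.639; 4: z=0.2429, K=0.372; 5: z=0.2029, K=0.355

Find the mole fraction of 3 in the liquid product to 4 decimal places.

Let ψ = V/F and solve Σ zᵢ(Kᵢ−1)/(1+ψ(Kᵢ−1)) = 0.
Check two-phase: ΣzᵢKᵢ = 1.2717 > 1 and Σzᵢ/Kᵢ = 1.6118 > 1, so g(0) = 0.2717 > 0 and g(1) = -0.6118 < 0.
Newton–Raphson from ψ = 0.36:
  ψ = 0.3600: g = -0.02942, g' = -0.7066 → ψ = 0.3184
  ψ = 0.3184: g = 0.00022, g' = -0.7184 → ψ = 0.3187
Converged at ψ = 0.3187.
Compositions from xᵢ = zᵢ/(1+ψ(Kᵢ−1)), yᵢ = Kᵢxᵢ:
  1: x = 0.1598, y = 0.4139
  2: x = 0.1238, y = 0.2819
  3: x = 0.1573, y = 0.1005
  4: x = 0.3037, y = 0.1130
  5: x = 0.2554, y = 0.0907

x_3 = 0.1573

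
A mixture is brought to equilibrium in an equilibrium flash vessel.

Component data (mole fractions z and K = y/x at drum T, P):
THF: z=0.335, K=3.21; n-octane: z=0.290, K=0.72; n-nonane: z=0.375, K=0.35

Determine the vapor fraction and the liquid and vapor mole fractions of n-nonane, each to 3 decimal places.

ψ = 0.365, x_n-nonane = 0.492, y_n-nonane = 0.172

Material balance + equilibrium reduce to Σ zᵢ(Kᵢ−1)/(1+ψ(Kᵢ−1)) = 0.
Check two-phase: ΣzᵢKᵢ = 1.415 > 1 and Σzᵢ/Kᵢ = 1.579 > 1, so g(0) = 0.415 > 0 and g(1) = -0.579 < 0.
Newton iteration, ψ⁰ = 0.65:
  ψ = 0.650: g = -0.2175, g' = -0.785 → ψ = 0.373
  ψ = 0.373: g = -0.0065, g' = -0.796 → ψ = 0.365
Converged at ψ = 0.365.
Compositions from xᵢ = zᵢ/(1+ψ(Kᵢ−1)), yᵢ = Kᵢxᵢ:
  THF: x = 0.185, y = 0.595
  n-octane: x = 0.323, y = 0.233
  n-nonane: x = 0.492, y = 0.172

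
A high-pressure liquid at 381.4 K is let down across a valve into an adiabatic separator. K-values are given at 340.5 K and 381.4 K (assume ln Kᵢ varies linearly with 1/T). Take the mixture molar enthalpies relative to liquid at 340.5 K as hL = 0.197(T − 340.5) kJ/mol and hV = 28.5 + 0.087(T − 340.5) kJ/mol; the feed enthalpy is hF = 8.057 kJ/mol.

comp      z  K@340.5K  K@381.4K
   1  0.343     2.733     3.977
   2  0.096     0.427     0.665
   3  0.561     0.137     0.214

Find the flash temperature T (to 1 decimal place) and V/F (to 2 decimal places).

T = 360.4 K, V/F = 0.16

Adiabatic flash: solve Rachford–Rice at each trial T, then check hF = ψ·hV(T) + (1−ψ)·hL(T).
  T = 340.5 K: K = (2.733, 0.427, 0.137), RR gives ψ = 0.039, H_out = 1.102 kJ/mol
  T = 381.4 K: K = (3.977, 0.665, 0.214), RR gives ψ = 0.251, H_out = 14.081 kJ/mol
  T = 360.9 K: K = (3.331, 0.539, 0.173), RR gives ψ = 0.160, H_out = 8.221 kJ/mol
  T = 350.7 K: K = (3.026, 0.482, 0.155), RR gives ψ = 0.105, H_out = 4.881 kJ/mol
  T = 355.8 K: K = (3.177, 0.510, 0.164), RR gives ψ = 0.134, H_out = 6.596 kJ/mol
  T = 358.4 K: K = (3.255, 0.525, 0.169), RR gives ψ = 0.147, H_out = 7.435 kJ/mol
  T = 359.6 K: K = (3.291, 0.532, 0.171), RR gives ψ = 0.153, H_out = 7.814 kJ/mol
Linear interpolation between T = 359.6 (H_out = 7.814) and T = 360.9 (H_out = 8.221) on hF = 8.057 gives T ≈ 360.4 K, at which ψ = 0.16.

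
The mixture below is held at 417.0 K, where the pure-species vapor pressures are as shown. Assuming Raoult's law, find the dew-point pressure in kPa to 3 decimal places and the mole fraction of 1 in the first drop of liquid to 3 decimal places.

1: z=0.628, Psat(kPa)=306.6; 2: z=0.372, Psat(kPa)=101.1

Pdew = 174.587 kPa, x_1 = 0.358

At the dew point ψ → 1, so Σzᵢ/Kᵢ = 1 with Kᵢ = Pᵢˢᵃᵗ/P ⇒ 1/P = Σzᵢ/Pᵢˢᵃᵗ.
1/P = 0.628/306.6 + 0.372/101.1 = 0.005728 ⇒ P = 174.587 kPa
xᵢ = zᵢP/Pᵢˢᵃᵗ ⇒ x_1 = 0.628·174.587/306.6 = 0.358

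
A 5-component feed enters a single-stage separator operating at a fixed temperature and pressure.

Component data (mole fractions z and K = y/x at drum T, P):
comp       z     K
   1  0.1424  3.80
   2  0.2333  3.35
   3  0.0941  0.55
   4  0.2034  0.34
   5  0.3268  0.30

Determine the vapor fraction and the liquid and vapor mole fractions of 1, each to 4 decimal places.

ψ = 0.3276, x_1 = 0.0743, y_1 = 0.2822

Newton–Raphson from ψ = 0.5:
  ψ = 0.5000: g = -0.18874, g' = -1.0743 → ψ = 0.3243
  ψ = 0.3243: g = 0.00376, g' = -1.1591 → ψ = 0.3276
Converged at ψ = 0.3276.
Compositions from xᵢ = zᵢ/(1+ψ(Kᵢ−1)), yᵢ = Kᵢxᵢ:
  1: x = 0.0743, y = 0.2822
  2: x = 0.1318, y = 0.4416
  3: x = 0.1104, y = 0.0607
  4: x = 0.2595, y = 0.0882
  5: x = 0.4240, y = 0.1272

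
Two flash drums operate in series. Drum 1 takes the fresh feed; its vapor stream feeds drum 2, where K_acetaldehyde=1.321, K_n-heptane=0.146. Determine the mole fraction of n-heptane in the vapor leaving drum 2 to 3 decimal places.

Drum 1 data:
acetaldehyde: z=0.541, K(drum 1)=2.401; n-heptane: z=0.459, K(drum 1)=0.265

Drum 1:
Material balance + equilibrium reduce to Σ zᵢ(Kᵢ−1)/(1+ψ₁(Kᵢ−1)) = 0.
Feasibility: ΣzᵢKᵢ = 1.421, Σzᵢ/Kᵢ = 1.957 — both > 1, two phases present.
Binary case is linear: z₁(K₁−1)(1+ψ₁(K₂−1)) + z₂(K₂−1)(1+ψ₁(K₁−1)) = 0
⇒ ψ₁ = [z₁(K₁−1)+z₂(K₂−1)] / [−(K₁−1)(K₂−1)] = 0.4206/1.0297 = 0.408
Drum-1 compositions:
  acetaldehyde: x = 0.344, y = 0.826
  n-heptane: x = 0.656, y = 0.174
Drum-2 feed = drum-1 vapor: z₂ = (0.8262, 0.1738).
Drum 2:
Binary case is linear: z₁(K₁−1)(1+ψ₂(K₂−1)) + z₂(K₂−1)(1+ψ₂(K₁−1)) = 0
⇒ ψ₂ = [z₁(K₁−1)+z₂(K₂−1)] / [−(K₁−1)(K₂−1)] = 0.1168/0.2741 = 0.426
  acetaldehyde: x = 0.727, y = 0.960
  n-heptane: x = 0.273, y = 0.040

y_n-heptane (drum 2) = 0.040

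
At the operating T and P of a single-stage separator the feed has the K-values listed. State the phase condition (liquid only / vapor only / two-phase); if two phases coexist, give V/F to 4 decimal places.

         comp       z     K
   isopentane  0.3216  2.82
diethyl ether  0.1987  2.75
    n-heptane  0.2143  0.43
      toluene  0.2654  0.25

ΣzᵢKᵢ = 1.6118; Σzᵢ/Kᵢ = 1.7463.
Both exceed 1, so a two-phase solution exists.
Rachford–Rice: g(ψ) = Σ zᵢ(Kᵢ−1)/(1+ψ(Kᵢ−1)) = 0.
Newton iteration, ψ⁰ = 0.35:
  ψ = 0.3500: g = 0.15070, g' = -1.0147 → ψ = 0.4985
  ψ = 0.4985: g = 0.00403, g' = -0.9831 → ψ = 0.5026
Converged at ψ = 0.5026.

two-phase, V/F = 0.5026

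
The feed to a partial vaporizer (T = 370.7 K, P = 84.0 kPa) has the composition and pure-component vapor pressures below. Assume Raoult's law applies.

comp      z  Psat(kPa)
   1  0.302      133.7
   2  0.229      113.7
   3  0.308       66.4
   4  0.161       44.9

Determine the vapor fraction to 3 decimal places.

ψ = 0.727

Raoult's law: Kᵢ = Pᵢˢᵃᵗ/P = Pᵢˢᵃᵗ/84.0.
  K_1 = 133.7/84.0 = 1.59167, K_2 = 113.7/84.0 = 1.35357, K_3 = 66.4/84.0 = 0.79048, K_4 = 44.9/84.0 = 0.53452
Iterate (Newton) starting at ψ = 0.7:
  ψ = 0.700: g = 0.0045, g' = -0.167 → ψ = 0.727
Converged at ψ = 0.727.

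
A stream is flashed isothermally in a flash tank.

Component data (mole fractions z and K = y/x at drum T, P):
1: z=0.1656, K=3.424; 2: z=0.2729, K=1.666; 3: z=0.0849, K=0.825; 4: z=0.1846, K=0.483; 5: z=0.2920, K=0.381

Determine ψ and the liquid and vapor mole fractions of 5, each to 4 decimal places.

ψ = 0.3524, x_5 = 0.3735, y_5 = 0.1423

Rachford–Rice: g(ψ) = Σ zᵢ(Kᵢ−1)/(1+ψ(Kᵢ−1)) = 0.
Feasibility: ΣzᵢKᵢ = 1.2921, Σzᵢ/Kᵢ = 1.4637 — both > 1, two phases present.
Newton iteration, ψ⁰ = 0.5:
  ψ = 0.5000: g = -0.08894, g' = -0.5945 → ψ = 0.3504
  ψ = 0.3504: g = 0.00122, g' = -0.6231 → ψ = 0.3524
Converged at ψ = 0.3524.
Compositions from xᵢ = zᵢ/(1+ψ(Kᵢ−1)), yᵢ = Kᵢxᵢ:
  1: x = 0.0893, y = 0.3058
  2: x = 0.2210, y = 0.3682
  3: x = 0.0905, y = 0.0746
  4: x = 0.2257, y = 0.1090
  5: x = 0.3735, y = 0.1423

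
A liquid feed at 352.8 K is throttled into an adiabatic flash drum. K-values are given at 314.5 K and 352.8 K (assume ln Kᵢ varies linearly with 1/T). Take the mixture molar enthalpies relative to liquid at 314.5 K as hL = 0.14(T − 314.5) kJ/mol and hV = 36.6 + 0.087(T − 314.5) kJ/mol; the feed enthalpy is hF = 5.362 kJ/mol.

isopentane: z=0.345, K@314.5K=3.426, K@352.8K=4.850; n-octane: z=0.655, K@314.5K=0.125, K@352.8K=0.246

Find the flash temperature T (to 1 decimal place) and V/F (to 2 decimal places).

T = 317.1 K, V/F = 0.14

Adiabatic flash: solve Rachford–Rice at each trial T, then check hF = ψ·hV(T) + (1−ψ)·hL(T).
  T = 314.5 K: K = (3.426, 0.125), RR gives ψ = 0.124, H_out = 4.549 kJ/mol
  T = 352.8 K: K = (4.850, 0.246), RR gives ψ = 0.287, H_out = 15.298 kJ/mol
  T = 333.6 K: K = (4.115, 0.179), RR gives ψ = 0.210, H_out = 10.140 kJ/mol
  T = 324.1 K: K = (3.767, 0.150), RR gives ψ = 0.169, H_out = 7.455 kJ/mol
  T = 319.3 K: K = (3.595, 0.137), RR gives ψ = 0.147, H_out = 6.032 kJ/mol
  T = 316.9 K: K = (3.510, 0.131), RR gives ψ = 0.136, H_out = 5.299 kJ/mol
Linear interpolation between T = 316.9 (H_out = 5.299) and T = 319.3 (H_out = 6.032) on hF = 5.362 gives T ≈ 317.1 K, at which ψ = 0.14.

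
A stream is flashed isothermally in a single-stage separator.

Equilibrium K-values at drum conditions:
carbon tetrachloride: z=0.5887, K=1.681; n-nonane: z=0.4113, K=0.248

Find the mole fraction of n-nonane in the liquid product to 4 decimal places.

Let β = V/F and solve Σ zᵢ(Kᵢ−1)/(1+β(Kᵢ−1)) = 0.
g(0) = ΣzᵢKᵢ − 1 = 0.0916 and g(1) = 1 − Σzᵢ/Kᵢ = -1.0087, so a root lies in (0, 1).
Binary case is linear: z₁(K₁−1)(1+β(K₂−1)) + z₂(K₂−1)(1+β(K₁−1)) = 0
⇒ β = [z₁(K₁−1)+z₂(K₂−1)] / [−(K₁−1)(K₂−1)] = 0.09161/0.51211 = 0.1789
Compositions from xᵢ = zᵢ/(1+β(Kᵢ−1)), yᵢ = Kᵢxᵢ:
  carbon tetrachloride: x = 0.5248, y = 0.8821
  n-nonane: x = 0.4752, y = 0.1179

x_n-nonane = 0.4752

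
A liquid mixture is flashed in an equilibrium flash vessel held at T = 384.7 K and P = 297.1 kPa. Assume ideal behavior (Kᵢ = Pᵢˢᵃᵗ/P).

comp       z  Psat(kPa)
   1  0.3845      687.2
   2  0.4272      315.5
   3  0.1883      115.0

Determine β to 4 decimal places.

β = 0.8981

Raoult's law: Kᵢ = Pᵢˢᵃᵗ/P = Pᵢˢᵃᵗ/297.1.
  K_1 = 687.2/297.1 = 2.313026, K_2 = 315.5/297.1 = 1.061932, K_3 = 115.0/297.1 = 0.387075
Let β = V/F and solve Σ zᵢ(Kᵢ−1)/(1+β(Kᵢ−1)) = 0.
Check two-phase: ΣzᵢKᵢ = 1.4159 > 1 and Σzᵢ/Kᵢ = 1.0550 > 1, so g(0) = 0.4159 > 0 and g(1) = -0.0550 < 0.
Newton iteration, β⁰ = 0.45:
  β = 0.4500: g = 0.18372, g' = -0.3984 → β = 0.9112
  β = 0.9112: g = -0.00650, g' = -0.5018 → β = 0.8982
  β = 0.8982: g = -0.00007, g' = -0.4912 → β = 0.8981
Converged at β = 0.8981.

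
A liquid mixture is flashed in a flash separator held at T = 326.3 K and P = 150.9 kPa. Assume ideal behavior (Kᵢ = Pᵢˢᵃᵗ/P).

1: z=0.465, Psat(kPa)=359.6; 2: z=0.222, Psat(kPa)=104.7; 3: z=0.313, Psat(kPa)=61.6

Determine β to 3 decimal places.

Raoult's law: Kᵢ = Pᵢˢᵃᵗ/P = Pᵢˢᵃᵗ/150.9.
  K_1 = 359.6/150.9 = 2.38304, K_2 = 104.7/150.9 = 0.69384, K_3 = 61.6/150.9 = 0.40822
Newton–Raphson from β = 0.5:
  β = 0.500: g = 0.0369, g' = -0.561 → β = 0.566
Converged at β = 0.566.

β = 0.566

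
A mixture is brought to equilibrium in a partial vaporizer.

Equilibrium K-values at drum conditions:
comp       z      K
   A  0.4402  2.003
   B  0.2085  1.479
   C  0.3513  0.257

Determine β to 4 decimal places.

β = 0.4415

Newton–Raphson from β = 0.5:
  β = 0.5000: g = -0.04067, g' = -0.7185 → β = 0.4434
  β = 0.4434: g = -0.00127, g' = -0.6760 → β = 0.4415
Converged at β = 0.4415.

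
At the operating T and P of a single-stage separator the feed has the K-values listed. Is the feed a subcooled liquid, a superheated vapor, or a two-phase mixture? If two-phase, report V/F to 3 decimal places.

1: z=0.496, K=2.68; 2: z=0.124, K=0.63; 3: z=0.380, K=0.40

two-phase, V/F = 0.600

ΣzᵢKᵢ = 1.559; Σzᵢ/Kᵢ = 1.332.
Both exceed 1, so a two-phase solution exists.
Newton iteration, ψ⁰ = 0.63:
  ψ = 0.630: g = -0.0216, g' = -0.713 → ψ = 0.600
Converged at ψ = 0.600.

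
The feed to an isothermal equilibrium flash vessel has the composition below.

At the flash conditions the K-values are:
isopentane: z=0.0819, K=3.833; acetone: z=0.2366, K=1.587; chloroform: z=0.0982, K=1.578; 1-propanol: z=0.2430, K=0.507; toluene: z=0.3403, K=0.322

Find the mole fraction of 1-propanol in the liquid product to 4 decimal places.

x_1-propanol = 0.2542

Let ψ = V/F and solve Σ zᵢ(Kᵢ−1)/(1+ψ(Kᵢ−1)) = 0.
g(0) = ΣzᵢKᵢ − 1 = 0.0771 and g(1) = 1 − Σzᵢ/Kᵢ = -0.7688, so a root lies in (0, 1).
Iterate (Newton) starting at ψ = 0.42:
  ψ = 0.4200: g = -0.21062, g' = -0.6105 → ψ = 0.0750
  ψ = 0.0750: g = 0.01131, g' = -0.7894 → ψ = 0.0893
  ψ = 0.0893: g = 0.00019, g' = -0.7638 → ψ = 0.0896
Converged at ψ = 0.0896.
Compositions from xᵢ = zᵢ/(1+ψ(Kᵢ−1)), yᵢ = Kᵢxᵢ:
  isopentane: x = 0.0653, y = 0.2504
  acetone: x = 0.2248, y = 0.3567
  chloroform: x = 0.0934, y = 0.1473
  1-propanol: x = 0.2542, y = 0.1289
  toluene: x = 0.3623, y = 0.1167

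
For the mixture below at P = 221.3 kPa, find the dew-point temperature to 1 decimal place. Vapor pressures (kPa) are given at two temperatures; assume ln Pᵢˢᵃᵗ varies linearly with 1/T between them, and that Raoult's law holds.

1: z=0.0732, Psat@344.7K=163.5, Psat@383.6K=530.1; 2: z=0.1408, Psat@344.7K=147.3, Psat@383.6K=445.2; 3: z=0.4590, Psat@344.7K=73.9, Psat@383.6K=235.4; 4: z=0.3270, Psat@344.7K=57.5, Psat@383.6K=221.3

T = 378.3 K

Dew-point temperature: Σzᵢ·P/Pᵢˢᵃᵗ(T) = 1. Interpolate ln Pᵢˢᵃᵗ = aᵢ + bᵢ/T.
  T = 344.7 K: ΣzᵢP/Pᵢˢᵃᵗ = 2.9437
  T = 383.6 K: ΣzᵢP/Pᵢˢᵃᵗ = 0.8591
  T = 364.1 K: ΣzᵢP/Pᵢˢᵃᵗ = 1.5394
  T = 373.9 K: ΣzᵢP/Pᵢˢᵃᵗ = 1.1393
  T = 378.8 K: ΣzᵢP/Pᵢˢᵃᵗ = 0.9860
  T = 376.4 K: ΣzᵢP/Pᵢˢᵃᵗ = 1.0578
Interpolating between 376.4 K and 378.8 K gives T ≈ 378.3 K.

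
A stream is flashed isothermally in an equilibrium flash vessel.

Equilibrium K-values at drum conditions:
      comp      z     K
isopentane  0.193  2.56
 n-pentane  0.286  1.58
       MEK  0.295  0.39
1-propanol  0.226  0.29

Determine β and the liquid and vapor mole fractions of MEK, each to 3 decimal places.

β = 0.179, x_MEK = 0.331, y_MEK = 0.129

Rachford–Rice: g(β) = Σ zᵢ(Kᵢ−1)/(1+β(Kᵢ−1)) = 0.
Check two-phase: ΣzᵢKᵢ = 1.127 > 1 and Σzᵢ/Kᵢ = 1.792 > 1, so g(0) = 0.127 > 0 and g(1) = -0.792 < 0.
Iterate (Newton) starting at β = 0.65:
  β = 0.650: g = -0.3262, g' = -0.861 → β = 0.271
  β = 0.271: g = -0.0593, g' = -0.636 → β = 0.178
  β = 0.178: g = 0.0006, g' = -0.654 → β = 0.179
Converged at β = 0.179.
Compositions from xᵢ = zᵢ/(1+β(Kᵢ−1)), yᵢ = Kᵢxᵢ:
  isopentane: x = 0.151, y = 0.386
  n-pentane: x = 0.259, y = 0.409
  MEK: x = 0.331, y = 0.129
  1-propanol: x = 0.259, y = 0.075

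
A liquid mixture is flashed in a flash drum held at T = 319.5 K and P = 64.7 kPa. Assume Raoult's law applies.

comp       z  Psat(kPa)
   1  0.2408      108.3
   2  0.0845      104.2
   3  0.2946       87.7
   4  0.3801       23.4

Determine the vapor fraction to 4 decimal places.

Raoult's law: Kᵢ = Pᵢˢᵃᵗ/P = Pᵢˢᵃᵗ/64.7.
  K_1 = 108.3/64.7 = 1.673879, K_2 = 104.2/64.7 = 1.610510, K_3 = 87.7/64.7 = 1.355487, K_4 = 23.4/64.7 = 0.361669
Iterate (Newton) starting at ψ = 0.5:
  ψ = 0.5000: g = -0.10655, g' = -0.4406 → ψ = 0.2582
  ψ = 0.2582: g = -0.01180, g' = -0.3561 → ψ = 0.2251
  ψ = 0.2251: g = -0.00011, g' = -0.3499 → ψ = 0.2247
Converged at ψ = 0.2247.

ψ = 0.2247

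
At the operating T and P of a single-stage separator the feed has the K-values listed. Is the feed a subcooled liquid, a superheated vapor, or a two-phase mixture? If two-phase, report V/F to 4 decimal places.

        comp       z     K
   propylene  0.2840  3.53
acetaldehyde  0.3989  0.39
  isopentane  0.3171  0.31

two-phase, V/F = 0.1568

ΣzᵢKᵢ = 1.2564; Σzᵢ/Kᵢ = 2.1262.
Both exceed 1, so a two-phase solution exists.
Material balance + equilibrium reduce to Σ zᵢ(Kᵢ−1)/(1+ψ(Kᵢ−1)) = 0.
Newton iteration, ψ⁰ = 0.5:
  ψ = 0.5000: g = -0.36693, g' = -1.0135 → ψ = 0.1380
  ψ = 0.1380: g = 0.02510, g' = -1.3602 → ψ = 0.1564
  ψ = 0.1564: g = 0.00053, g' = -1.3043 → ψ = 0.1568
Converged at ψ = 0.1568.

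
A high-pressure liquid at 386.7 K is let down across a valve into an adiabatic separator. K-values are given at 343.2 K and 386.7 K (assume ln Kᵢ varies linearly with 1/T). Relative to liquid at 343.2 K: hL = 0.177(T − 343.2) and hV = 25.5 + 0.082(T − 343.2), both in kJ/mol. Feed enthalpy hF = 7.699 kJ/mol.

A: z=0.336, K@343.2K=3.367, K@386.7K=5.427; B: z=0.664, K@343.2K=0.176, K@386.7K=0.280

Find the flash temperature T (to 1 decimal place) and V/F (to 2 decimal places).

T = 358.6 K, V/F = 0.21

Adiabatic flash: solve Rachford–Rice at each trial T, then check hF = ψ·hV(T) + (1−ψ)·hL(T).
  T = 343.2 K: K = (3.367, 0.176), RR gives ψ = 0.127, H_out = 3.245 kJ/mol
  T = 386.7 K: K = (5.427, 0.280), RR gives ψ = 0.317, H_out = 14.466 kJ/mol
  T = 364.9 K: K = (4.334, 0.225), RR gives ψ = 0.234, H_out = 9.333 kJ/mol
  T = 354.0 K: K = (3.832, 0.200), RR gives ψ = 0.185, H_out = 6.448 kJ/mol
  T = 359.4 K: K = (4.077, 0.212), RR gives ψ = 0.211, H_out = 7.913 kJ/mol
  T = 356.7 K: K = (3.954, 0.206), RR gives ψ = 0.198, H_out = 7.190 kJ/mol
  T = 358.0 K: K = (4.013, 0.209), RR gives ψ = 0.204, H_out = 7.541 kJ/mol
Linear interpolation between T = 358.0 (H_out = 7.541) and T = 359.4 (H_out = 7.913) on hF = 7.699 gives T ≈ 358.6 K, at which ψ = 0.21.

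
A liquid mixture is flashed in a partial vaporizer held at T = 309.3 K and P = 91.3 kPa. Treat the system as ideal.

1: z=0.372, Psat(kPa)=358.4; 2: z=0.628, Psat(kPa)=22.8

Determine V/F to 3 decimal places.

V/F = 0.281

Raoult's law: Kᵢ = Pᵢˢᵃᵗ/P = Pᵢˢᵃᵗ/91.3.
  K_1 = 358.4/91.3 = 3.92552, K_2 = 22.8/91.3 = 0.24973
Material balance + equilibrium reduce to Σ zᵢ(Kᵢ−1)/(1+V/F(Kᵢ−1)) = 0.
g(0) = ΣzᵢKᵢ − 1 = 0.617 and g(1) = 1 − Σzᵢ/Kᵢ = -1.610, so a root lies in (0, 1).
Binary case is linear: z₁(K₁−1)(1+V/F(K₂−1)) + z₂(K₂−1)(1+V/F(K₁−1)) = 0
⇒ V/F = [z₁(K₁−1)+z₂(K₂−1)] / [−(K₁−1)(K₂−1)] = 0.6171/2.1949 = 0.281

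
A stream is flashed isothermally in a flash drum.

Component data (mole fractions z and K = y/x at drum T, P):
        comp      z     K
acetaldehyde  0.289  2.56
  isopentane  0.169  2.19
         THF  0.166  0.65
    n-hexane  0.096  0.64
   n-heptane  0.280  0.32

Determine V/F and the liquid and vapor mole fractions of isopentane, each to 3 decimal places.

Material balance + equilibrium reduce to Σ zᵢ(Kᵢ−1)/(1+V/F(Kᵢ−1)) = 0.
Check two-phase: ΣzᵢKᵢ = 1.369 > 1 and Σzᵢ/Kᵢ = 1.470 > 1, so g(0) = 0.369 > 0 and g(1) = -0.470 < 0.
Newton iteration, V/F⁰ = 0.4:
  V/F = 0.400: g = 0.0444, g' = -0.665 → V/F = 0.467
Converged at V/F = 0.467.
Compositions from xᵢ = zᵢ/(1+V/F(Kᵢ−1)), yᵢ = Kᵢxᵢ:
  acetaldehyde: x = 0.167, y = 0.428
  isopentane: x = 0.109, y = 0.238
  THF: x = 0.198, y = 0.129
  n-hexane: x = 0.115, y = 0.074
  n-heptane: x = 0.410, y = 0.131

V/F = 0.467, x_isopentane = 0.109, y_isopentane = 0.238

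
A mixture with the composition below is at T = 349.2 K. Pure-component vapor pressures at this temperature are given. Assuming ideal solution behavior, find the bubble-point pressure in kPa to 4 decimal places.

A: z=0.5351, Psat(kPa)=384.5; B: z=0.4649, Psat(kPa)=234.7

At the bubble point ψ → 0, so ΣzᵢKᵢ = 1 with Kᵢ = Pᵢˢᵃᵗ/P ⇒ P = ΣzᵢPᵢˢᵃᵗ.
P = 0.5351·384.5 + 0.4649·234.7 = 314.8580 kPa

Pbub = 314.8580 kPa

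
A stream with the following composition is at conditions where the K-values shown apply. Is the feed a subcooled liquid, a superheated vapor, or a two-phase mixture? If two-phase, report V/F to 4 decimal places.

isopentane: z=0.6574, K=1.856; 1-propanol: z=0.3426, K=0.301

two-phase, V/F = 0.5403

ΣzᵢKᵢ = 1.3233; Σzᵢ/Kᵢ = 1.4924.
Both exceed 1, so a two-phase solution exists.
Let ψ = V/F and solve Σ zᵢ(Kᵢ−1)/(1+ψ(Kᵢ−1)) = 0.
Newton–Raphson from ψ = 0.63:
  ψ = 0.6300: g = -0.06234, g' = -0.7378 → ψ = 0.5455
  ψ = 0.5455: g = -0.00346, g' = -0.6612 → ψ = 0.5403
Converged at ψ = 0.5403.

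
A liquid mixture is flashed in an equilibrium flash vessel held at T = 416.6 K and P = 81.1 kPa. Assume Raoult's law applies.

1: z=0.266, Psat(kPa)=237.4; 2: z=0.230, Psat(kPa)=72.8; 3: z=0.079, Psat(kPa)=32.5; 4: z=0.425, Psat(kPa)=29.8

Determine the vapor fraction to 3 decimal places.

ψ = 0.180

Raoult's law: Kᵢ = Pᵢˢᵃᵗ/P = Pᵢˢᵃᵗ/81.1.
  K_1 = 237.4/81.1 = 2.92725, K_2 = 72.8/81.1 = 0.89766, K_3 = 32.5/81.1 = 0.40074, K_4 = 29.8/81.1 = 0.36745
Let ψ = V/F and solve Σ zᵢ(Kᵢ−1)/(1+ψ(Kᵢ−1)) = 0.
Feasibility: ΣzᵢKᵢ = 1.173, Σzᵢ/Kᵢ = 1.701 — both > 1, two phases present.
Iterate (Newton) starting at ψ = 0.46:
  ψ = 0.460: g = -0.1975, g' = -0.673 → ψ = 0.166
  ψ = 0.166: g = 0.0112, g' = -0.816 → ψ = 0.180
Converged at ψ = 0.180.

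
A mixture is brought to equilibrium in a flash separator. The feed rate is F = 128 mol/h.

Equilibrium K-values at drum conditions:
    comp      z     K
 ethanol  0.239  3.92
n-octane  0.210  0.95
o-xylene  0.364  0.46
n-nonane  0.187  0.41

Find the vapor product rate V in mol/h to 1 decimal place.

Newton iteration, ψ⁰ = 0.61:
  ψ = 0.610: g = -0.2254, g' = -0.659 → ψ = 0.268
  ψ = 0.268: g = 0.0200, g' = -0.879 → ψ = 0.291
Converged at ψ = 0.291.
Then V = ψ·F = 0.2913·128 = 37.3 mol/h and L = F − V = 90.7 mol/h.

V = 37.3 mol/h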